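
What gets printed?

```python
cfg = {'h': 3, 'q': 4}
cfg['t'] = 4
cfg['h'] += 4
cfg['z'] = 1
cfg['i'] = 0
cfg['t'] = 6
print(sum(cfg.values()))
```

18

cfg['t'] = 4 → {'h': 3, 'q': 4, 't': 4}
cfg['h'] = 3+4 = 7 → {'h': 7, 'q': 4, 't': 4}
cfg['z'] = 1 → {'h': 7, 'q': 4, 't': 4, 'z': 1}
cfg['i'] = 0 → {'h': 7, 'q': 4, 't': 4, 'z': 1, 'i': 0}
cfg['t'] = 6 → {'h': 7, 'q': 4, 't': 6, 'z': 1, 'i': 0}
sum of values = 18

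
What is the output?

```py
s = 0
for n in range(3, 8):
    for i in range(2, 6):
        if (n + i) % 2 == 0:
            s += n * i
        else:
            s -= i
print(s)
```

146

n=3,i=2: odd sum, s = 0-2 = -2
n=3,i=3: even sum, s = (-2)+9 = 7
n=3,i=4: odd sum, s = 7-4 = 3
n=3,i=5: even sum, s = 3+15 = 18
n=4,i=2: even sum, s = 18+8 = 26
n=4,i=3: odd sum, s = 26-3 = 23
n=4,i=4: even sum, s = 23+16 = 39
n=4,i=5: odd sum, s = 39-5 = 34
n=5,i=2: odd sum, s = 34-2 = 32
n=5,i=3: even sum, s = 32+15 = 47
n=5,i=4: odd sum, s = 47-4 = 43
n=5,i=5: even sum, s = 43+25 = 68
n=6,i=2: even sum, s = 68+12 = 80
n=6,i=3: odd sum, s = 80-3 = 77
n=6,i=4: even sum, s = 77+24 = 101
n=6,i=5: odd sum, s = 101-5 = 96
n=7,i=2: odd sum, s = 96-2 = 94
n=7,i=3: even sum, s = 94+21 = 115
n=7,i=4: odd sum, s = 115-4 = 111
n=7,i=5: even sum, s = 111+35 = 146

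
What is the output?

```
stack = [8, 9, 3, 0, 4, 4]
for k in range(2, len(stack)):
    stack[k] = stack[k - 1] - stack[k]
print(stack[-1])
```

k=2: stack[2] = 9-3 = 6 → [8, 9, 6, 0, 4, 4]
k=3: stack[3] = 6-0 = 6 → [8, 9, 6, 6, 4, 4]
k=4: stack[4] = 6-4 = 2 → [8, 9, 6, 6, 2, 4]
k=5: stack[5] = 2-4 = -2 → [8, 9, 6, 6, 2, -2]

-2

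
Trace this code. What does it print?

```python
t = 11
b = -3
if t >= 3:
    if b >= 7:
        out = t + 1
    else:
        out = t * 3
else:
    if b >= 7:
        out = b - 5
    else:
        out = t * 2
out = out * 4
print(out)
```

132

t=11, b=-3
t >= 3 is True; b >= 7 is False
→ out = t * 3 = 33
out = 33*4 = 132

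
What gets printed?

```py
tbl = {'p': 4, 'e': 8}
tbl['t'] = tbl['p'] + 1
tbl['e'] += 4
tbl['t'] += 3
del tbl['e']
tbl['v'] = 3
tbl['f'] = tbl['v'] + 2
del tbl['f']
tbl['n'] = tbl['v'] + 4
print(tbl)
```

{'p': 4, 't': 8, 'v': 3, 'n': 7}

tbl['t'] = tbl['p']+1 = 5 → {'p': 4, 'e': 8, 't': 5}
tbl['e'] = 8+4 = 12 → {'p': 4, 'e': 12, 't': 5}
tbl['t'] = 5+3 = 8 → {'p': 4, 'e': 12, 't': 8}
del 'e' → {'p': 4, 't': 8}
tbl['v'] = 3 → {'p': 4, 't': 8, 'v': 3}
tbl['f'] = tbl['v']+2 = 5 → {'p': 4, 't': 8, 'v': 3, 'f': 5}
del 'f' → {'p': 4, 't': 8, 'v': 3}
tbl['n'] = tbl['v']+4 = 7 → {'p': 4, 't': 8, 'v': 3, 'n': 7}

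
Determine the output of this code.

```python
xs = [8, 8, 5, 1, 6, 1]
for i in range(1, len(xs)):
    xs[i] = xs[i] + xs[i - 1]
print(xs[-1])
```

29

i=1: xs[1] = 8+8 = 16 → [8, 16, 5, 1, 6, 1]
i=2: xs[2] = 5+16 = 21 → [8, 16, 21, 1, 6, 1]
i=3: xs[3] = 1+21 = 22 → [8, 16, 21, 22, 6, 1]
i=4: xs[4] = 6+22 = 28 → [8, 16, 21, 22, 28, 1]
i=5: xs[5] = 1+28 = 29 → [8, 16, 21, 22, 28, 29]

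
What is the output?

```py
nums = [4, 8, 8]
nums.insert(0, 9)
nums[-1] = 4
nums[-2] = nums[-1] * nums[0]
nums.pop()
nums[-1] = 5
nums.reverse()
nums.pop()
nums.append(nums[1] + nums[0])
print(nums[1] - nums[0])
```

-1

insert 9 at 0 → [9, 4, 8, 8]
nums[-1] = 4 → [9, 4, 8, 4]
nums[-2] = nums[-1]*nums[0] = 4*9 = 36 → [9, 4, 36, 4]
pop() removes 4 → [9, 4, 36]
nums[-1] = 5 → [9, 4, 5]
reverse → [5, 4, 9]
pop() removes 9 → [5, 4]
append nums[1]+nums[0] = 4+5 = 9 → [5, 4, 9]
nums[1]-nums[0] = 4-5 = -1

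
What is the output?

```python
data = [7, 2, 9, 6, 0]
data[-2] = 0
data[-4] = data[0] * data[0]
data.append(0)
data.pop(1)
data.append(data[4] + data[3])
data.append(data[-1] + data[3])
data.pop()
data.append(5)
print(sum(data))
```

data[-2] = 0 → [7, 2, 9, 0, 0]
data[-4] = data[0]*data[0] = 7*7 = 49 → [7, 49, 9, 0, 0]
append 0 → [7, 49, 9, 0, 0, 0]
pop(1) removes 49 → [7, 9, 0, 0, 0]
append data[4]+data[3] = 0+0 = 0 → [7, 9, 0, 0, 0, 0]
append data[-1]+data[3] = 0+0 = 0 → [7, 9, 0, 0, 0, 0, 0]
pop() removes 0 → [7, 9, 0, 0, 0, 0]
append 5 → [7, 9, 0, 0, 0, 0, 5]
sum = 21

21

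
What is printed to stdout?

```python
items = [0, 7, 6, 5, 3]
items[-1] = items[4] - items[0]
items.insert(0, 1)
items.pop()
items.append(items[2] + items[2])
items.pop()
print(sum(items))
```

19

items[-1] = items[4]-items[0] = 3-0 = 3 → [0, 7, 6, 5, 3]
insert 1 at 0 → [1, 0, 7, 6, 5, 3]
pop() removes 3 → [1, 0, 7, 6, 5]
append items[2]+items[2] = 7+7 = 14 → [1, 0, 7, 6, 5, 14]
pop() removes 14 → [1, 0, 7, 6, 5]
sum = 19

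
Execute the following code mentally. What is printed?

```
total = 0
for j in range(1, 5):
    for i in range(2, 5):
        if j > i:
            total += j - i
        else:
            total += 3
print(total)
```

31

j=1,i=2: not 1>2, total = 0+3 = 3
j=1,i=3: not 1>3, total = 3+3 = 6
j=1,i=4: not 1>4, total = 6+3 = 9
j=2,i=2: not 2>2, total = 9+3 = 12
j=2,i=3: not 2>3, total = 12+3 = 15
j=2,i=4: not 2>4, total = 15+3 = 18
j=3,i=2: 3>2, total = 18+1 = 19
j=3,i=3: not 3>3, total = 19+3 = 22
j=3,i=4: not 3>4, total = 22+3 = 25
j=4,i=2: 4>2, total = 25+2 = 27
j=4,i=3: 4>3, total = 27+1 = 28
j=4,i=4: not 4>4, total = 28+3 = 31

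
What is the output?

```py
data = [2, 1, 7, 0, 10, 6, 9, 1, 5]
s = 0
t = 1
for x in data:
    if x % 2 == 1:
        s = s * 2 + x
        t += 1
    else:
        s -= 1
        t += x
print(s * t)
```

1416

x=2: not odd, s = 0-1 = -1; t=3
x=1: odd, s = (-1)*2+1 = -1; t=4
x=7: odd, s = (-1)*2+7 = 5; t=5
x=0: not odd, s = 5-1 = 4; t=5
x=10: not odd, s = 4-1 = 3; t=15
x=6: not odd, s = 3-1 = 2; t=21
x=9: odd, s = 2*2+9 = 13; t=22
x=1: odd, s = 13*2+1 = 27; t=23
x=5: odd, s = 27*2+5 = 59; t=24
s*t = 59*24 = 1416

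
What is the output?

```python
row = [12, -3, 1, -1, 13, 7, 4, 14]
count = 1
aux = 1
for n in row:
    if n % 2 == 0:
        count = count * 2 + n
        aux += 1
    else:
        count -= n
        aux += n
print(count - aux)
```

n=12: even, count = 1*2+12 = 14; aux=2
n=-3: not even, count = 14-(-3) = 17; aux=-1
n=1: not even, count = 17-1 = 16; aux=0
n=-1: not even, count = 16-(-1) = 17; aux=-1
n=13: not even, count = 17-13 = 4; aux=12
n=7: not even, count = 4-7 = -3; aux=19
n=4: even, count = (-3)*2+4 = -2; aux=20
n=14: even, count = (-2)*2+14 = 10; aux=21
count-aux = 10-21 = -11

-11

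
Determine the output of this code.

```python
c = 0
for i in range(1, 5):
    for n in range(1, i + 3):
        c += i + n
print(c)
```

i=1,n=1: c = 0+2 = 2
i=1,n=2: c = 2+3 = 5
i=1,n=3: c = 5+4 = 9
i=2,n=1: c = 9+3 = 12
i=2,n=2: c = 12+4 = 16
i=2,n=3: c = 16+5 = 21
i=2,n=4: c = 21+6 = 27
i=3,n=1: c = 27+4 = 31
i=3,n=2: c = 31+5 = 36
i=3,n=3: c = 36+6 = 42
i=3,n=4: c = 42+7 = 49
i=3,n=5: c = 49+8 = 57
i=4,n=1: c = 57+5 = 62
i=4,n=2: c = 62+6 = 68
i=4,n=3: c = 68+7 = 75
i=4,n=4: c = 75+8 = 83
i=4,n=5: c = 83+9 = 92
i=4,n=6: c = 92+10 = 102

102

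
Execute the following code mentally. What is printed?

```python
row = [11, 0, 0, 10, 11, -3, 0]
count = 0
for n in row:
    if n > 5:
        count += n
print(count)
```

n=11: >5, count = 0+11 = 11
n=0: not >5
n=0: not >5
n=10: >5, count = 11+10 = 21
n=11: >5, count = 21+11 = 32
n=-3: not >5
n=0: not >5

32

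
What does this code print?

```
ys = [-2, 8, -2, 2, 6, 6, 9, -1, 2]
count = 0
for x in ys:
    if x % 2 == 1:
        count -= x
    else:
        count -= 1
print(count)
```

-15

x=-2: not odd, count = 0-1 = -1
x=8: not odd, count = (-1)-1 = -2
x=-2: not odd, count = (-2)-1 = -3
x=2: not odd, count = (-3)-1 = -4
x=6: not odd, count = (-4)-1 = -5
x=6: not odd, count = (-5)-1 = -6
x=9: odd, count = (-6)-9 = -15
x=-1: odd, count = (-15)-(-1) = -14
x=2: not odd, count = (-14)-1 = -15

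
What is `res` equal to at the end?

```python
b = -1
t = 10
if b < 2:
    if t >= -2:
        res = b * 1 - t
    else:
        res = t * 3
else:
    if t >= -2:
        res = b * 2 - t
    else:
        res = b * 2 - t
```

b=-1, t=10
b < 2 is True; t >= -2 is True
→ res = b * 1 - t = -11

-11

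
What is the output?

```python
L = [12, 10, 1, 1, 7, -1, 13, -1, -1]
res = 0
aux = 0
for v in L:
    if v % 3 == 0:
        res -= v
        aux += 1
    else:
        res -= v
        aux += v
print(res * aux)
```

v=12: %3==0, res = 0-12 = -12; aux=1
v=10: not %3==0, res = (-12)-10 = -22; aux=11
v=1: not %3==0, res = (-22)-1 = -23; aux=12
v=1: not %3==0, res = (-23)-1 = -24; aux=13
v=7: not %3==0, res = (-24)-7 = -31; aux=20
v=-1: not %3==0, res = (-31)-(-1) = -30; aux=19
v=13: not %3==0, res = (-30)-13 = -43; aux=32
v=-1: not %3==0, res = (-43)-(-1) = -42; aux=31
v=-1: not %3==0, res = (-42)-(-1) = -41; aux=30
res*aux = (-41)*30 = -1230

-1230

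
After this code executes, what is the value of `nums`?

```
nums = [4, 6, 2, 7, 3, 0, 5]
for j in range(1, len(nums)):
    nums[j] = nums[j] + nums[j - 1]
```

[4, 10, 12, 19, 22, 22, 27]

j=1: nums[1] = 6+4 = 10 → [4, 10, 2, 7, 3, 0, 5]
j=2: nums[2] = 2+10 = 12 → [4, 10, 12, 7, 3, 0, 5]
j=3: nums[3] = 7+12 = 19 → [4, 10, 12, 19, 3, 0, 5]
j=4: nums[4] = 3+19 = 22 → [4, 10, 12, 19, 22, 0, 5]
j=5: nums[5] = 0+22 = 22 → [4, 10, 12, 19, 22, 22, 5]
j=6: nums[6] = 5+22 = 27 → [4, 10, 12, 19, 22, 22, 27]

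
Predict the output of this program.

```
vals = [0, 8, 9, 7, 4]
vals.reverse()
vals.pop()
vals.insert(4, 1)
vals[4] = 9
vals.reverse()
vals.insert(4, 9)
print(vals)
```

reverse → [4, 7, 9, 8, 0]
pop() removes 0 → [4, 7, 9, 8]
insert 1 at 4 → [4, 7, 9, 8, 1]
vals[4] = 9 → [4, 7, 9, 8, 9]
reverse → [9, 8, 9, 7, 4]
insert 9 at 4 → [9, 8, 9, 7, 9, 4]

[9, 8, 9, 7, 9, 4]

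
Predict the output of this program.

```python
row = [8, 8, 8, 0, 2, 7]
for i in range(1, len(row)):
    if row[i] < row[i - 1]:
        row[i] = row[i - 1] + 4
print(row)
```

[8, 8, 8, 12, 16, 20]

i=1: 8>=8, unchanged → [8, 8, 8, 0, 2, 7]
i=2: 8>=8, unchanged → [8, 8, 8, 0, 2, 7]
i=3: 0<8, row[3] = 8+4 = 12 → [8, 8, 8, 12, 2, 7]
i=4: 2<12, row[4] = 12+4 = 16 → [8, 8, 8, 12, 16, 7]
i=5: 7<16, row[5] = 16+4 = 20 → [8, 8, 8, 12, 16, 20]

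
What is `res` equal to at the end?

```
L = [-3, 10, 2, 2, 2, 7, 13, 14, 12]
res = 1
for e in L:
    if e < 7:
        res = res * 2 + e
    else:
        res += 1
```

18

e=-3: <7, res = 1*2+(-3) = -1
e=10: not <7, res = (-1)+1 = 0
e=2: <7, res = 0*2+2 = 2
e=2: <7, res = 2*2+2 = 6
e=2: <7, res = 6*2+2 = 14
e=7: not <7, res = 14+1 = 15
e=13: not <7, res = 15+1 = 16
e=14: not <7, res = 16+1 = 17
e=12: not <7, res = 17+1 = 18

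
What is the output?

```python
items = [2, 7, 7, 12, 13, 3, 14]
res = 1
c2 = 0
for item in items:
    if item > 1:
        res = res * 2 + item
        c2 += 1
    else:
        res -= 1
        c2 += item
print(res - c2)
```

item=2: >1, res = 1*2+2 = 4; c2=1
item=7: >1, res = 4*2+7 = 15; c2=2
item=7: >1, res = 15*2+7 = 37; c2=3
item=12: >1, res = 37*2+12 = 86; c2=4
item=13: >1, res = 86*2+13 = 185; c2=5
item=3: >1, res = 185*2+3 = 373; c2=6
item=14: >1, res = 373*2+14 = 760; c2=7
res-c2 = 760-7 = 753

753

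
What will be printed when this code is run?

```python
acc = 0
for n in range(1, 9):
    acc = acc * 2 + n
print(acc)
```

n=1: acc = 0*2+1 = 1
n=2: acc = 1*2+2 = 4
n=3: acc = 4*2+3 = 11
n=4: acc = 11*2+4 = 26
n=5: acc = 26*2+5 = 57
n=6: acc = 57*2+6 = 120
n=7: acc = 120*2+7 = 247
n=8: acc = 247*2+8 = 502

502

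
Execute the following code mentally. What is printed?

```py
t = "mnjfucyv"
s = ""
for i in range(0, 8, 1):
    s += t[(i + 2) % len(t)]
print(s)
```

jfucyvmn

i=0: add t[2]='j' → 'j'
i=1: add t[3]='f' → 'jf'
i=2: add t[4]='u' → 'jfu'
i=3: add t[5]='c' → 'jfuc'
i=4: add t[6]='y' → 'jfucy'
i=5: add t[7]='v' → 'jfucyv'
i=6: add t[0]='m' → 'jfucyvm'
i=7: add t[1]='n' → 'jfucyvmn'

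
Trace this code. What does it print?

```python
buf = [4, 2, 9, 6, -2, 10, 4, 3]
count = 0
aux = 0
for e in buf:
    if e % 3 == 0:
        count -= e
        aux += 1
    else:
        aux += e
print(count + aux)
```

3

e=4: not %3==0; aux=4
e=2: not %3==0; aux=6
e=9: %3==0, count = 0-9 = -9; aux=7
e=6: %3==0, count = (-9)-6 = -15; aux=8
e=-2: not %3==0; aux=6
e=10: not %3==0; aux=16
e=4: not %3==0; aux=20
e=3: %3==0, count = (-15)-3 = -18; aux=21
count+aux = (-18)+21 = 3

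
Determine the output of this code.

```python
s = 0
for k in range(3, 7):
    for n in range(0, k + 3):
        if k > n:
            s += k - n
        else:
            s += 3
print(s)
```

88

k=3,n=0: 3>0, s = 0+3 = 3
k=3,n=1: 3>1, s = 3+2 = 5
k=3,n=2: 3>2, s = 5+1 = 6
k=3,n=3: not 3>3, s = 6+3 = 9
k=3,n=4: not 3>4, s = 9+3 = 12
k=3,n=5: not 3>5, s = 12+3 = 15
k=4,n=0: 4>0, s = 15+4 = 19
k=4,n=1: 4>1, s = 19+3 = 22
k=4,n=2: 4>2, s = 22+2 = 24
k=4,n=3: 4>3, s = 24+1 = 25
k=4,n=4: not 4>4, s = 25+3 = 28
k=4,n=5: not 4>5, s = 28+3 = 31
k=4,n=6: not 4>6, s = 31+3 = 34
k=5,n=0: 5>0, s = 34+5 = 39
k=5,n=1: 5>1, s = 39+4 = 43
k=5,n=2: 5>2, s = 43+3 = 46
k=5,n=3: 5>3, s = 46+2 = 48
k=5,n=4: 5>4, s = 48+1 = 49
k=5,n=5: not 5>5, s = 49+3 = 52
k=5,n=6: not 5>6, s = 52+3 = 55
k=5,n=7: not 5>7, s = 55+3 = 58
k=6,n=0: 6>0, s = 58+6 = 64
k=6,n=1: 6>1, s = 64+5 = 69
k=6,n=2: 6>2, s = 69+4 = 73
k=6,n=3: 6>3, s = 73+3 = 76
k=6,n=4: 6>4, s = 76+2 = 78
k=6,n=5: 6>5, s = 78+1 = 79
k=6,n=6: not 6>6, s = 79+3 = 82
k=6,n=7: not 6>7, s = 82+3 = 85
k=6,n=8: not 6>8, s = 85+3 = 88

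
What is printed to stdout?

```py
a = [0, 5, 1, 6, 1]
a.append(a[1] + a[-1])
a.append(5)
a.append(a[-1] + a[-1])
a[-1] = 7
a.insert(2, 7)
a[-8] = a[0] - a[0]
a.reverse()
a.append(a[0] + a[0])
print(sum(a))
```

47

append a[1]+a[-1] = 5+1 = 6 → [0, 5, 1, 6, 1, 6]
append 5 → [0, 5, 1, 6, 1, 6, 5]
append a[-1]+a[-1] = 5+5 = 10 → [0, 5, 1, 6, 1, 6, 5, 10]
a[-1] = 7 → [0, 5, 1, 6, 1, 6, 5, 7]
insert 7 at 2 → [0, 5, 7, 1, 6, 1, 6, 5, 7]
a[-8] = a[0]-a[0] = 0-0 = 0 → [0, 0, 7, 1, 6, 1, 6, 5, 7]
reverse → [7, 5, 6, 1, 6, 1, 7, 0, 0]
append a[0]+a[0] = 7+7 = 14 → [7, 5, 6, 1, 6, 1, 7, 0, 0, 14]
sum = 47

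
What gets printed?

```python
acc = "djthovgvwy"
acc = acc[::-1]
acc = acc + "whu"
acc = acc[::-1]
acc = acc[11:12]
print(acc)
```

w

reverse → 'ywvgvohtjd'
+ 'whu' → 'ywvgvohtjdwhu'
reverse → 'uhwdjthovgvwy'
slice [11:12] → 'w'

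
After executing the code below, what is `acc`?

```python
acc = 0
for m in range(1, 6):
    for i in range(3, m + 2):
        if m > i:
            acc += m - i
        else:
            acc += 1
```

11

m=2,i=3: not 2>3, acc = 0+1 = 1
m=3,i=3: not 3>3, acc = 1+1 = 2
m=3,i=4: not 3>4, acc = 2+1 = 3
m=4,i=3: 4>3, acc = 3+1 = 4
m=4,i=4: not 4>4, acc = 4+1 = 5
m=4,i=5: not 4>5, acc = 5+1 = 6
m=5,i=3: 5>3, acc = 6+2 = 8
m=5,i=4: 5>4, acc = 8+1 = 9
m=5,i=5: not 5>5, acc = 9+1 = 10
m=5,i=6: not 5>6, acc = 10+1 = 11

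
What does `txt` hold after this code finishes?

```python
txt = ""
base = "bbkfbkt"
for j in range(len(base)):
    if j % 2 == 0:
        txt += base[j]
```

j=0: add 'b' → 'b'
j=1: skip
j=2: add 'k' → 'bk'
j=3: skip
j=4: add 'b' → 'bkb'
j=5: skip
j=6: add 't' → 'bkbt'

'bkbt'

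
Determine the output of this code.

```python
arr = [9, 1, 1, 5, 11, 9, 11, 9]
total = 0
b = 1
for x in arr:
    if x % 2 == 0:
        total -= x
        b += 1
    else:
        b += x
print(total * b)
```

0

x=9: not even; b=10
x=1: not even; b=11
x=1: not even; b=12
x=5: not even; b=17
x=11: not even; b=28
x=9: not even; b=37
x=11: not even; b=48
x=9: not even; b=57
total*b = 0*57 = 0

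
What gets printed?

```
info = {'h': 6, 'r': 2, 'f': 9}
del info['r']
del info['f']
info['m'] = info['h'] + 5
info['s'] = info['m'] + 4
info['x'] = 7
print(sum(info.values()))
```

39

del 'r' → {'h': 6, 'f': 9}
del 'f' → {'h': 6}
info['m'] = info['h']+5 = 11 → {'h': 6, 'm': 11}
info['s'] = info['m']+4 = 15 → {'h': 6, 'm': 11, 's': 15}
info['x'] = 7 → {'h': 6, 'm': 11, 's': 15, 'x': 7}
sum of values = 39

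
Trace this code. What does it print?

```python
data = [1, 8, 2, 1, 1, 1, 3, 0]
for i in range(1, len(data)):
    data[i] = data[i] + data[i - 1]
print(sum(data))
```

i=1: data[1] = 8+1 = 9 → [1, 9, 2, 1, 1, 1, 3, 0]
i=2: data[2] = 2+9 = 11 → [1, 9, 11, 1, 1, 1, 3, 0]
i=3: data[3] = 1+11 = 12 → [1, 9, 11, 12, 1, 1, 3, 0]
i=4: data[4] = 1+12 = 13 → [1, 9, 11, 12, 13, 1, 3, 0]
i=5: data[5] = 1+13 = 14 → [1, 9, 11, 12, 13, 14, 3, 0]
i=6: data[6] = 3+14 = 17 → [1, 9, 11, 12, 13, 14, 17, 0]
i=7: data[7] = 0+17 = 17 → [1, 9, 11, 12, 13, 14, 17, 17]
sum = 94

94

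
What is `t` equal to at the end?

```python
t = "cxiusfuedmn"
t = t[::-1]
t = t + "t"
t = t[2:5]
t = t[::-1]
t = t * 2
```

reverse → 'nmdeufsuixc'
+ 't' → 'nmdeufsuixct'
slice [2:5] → 'deu'
reverse → 'ued'
repeat ×2 → 'uedued'

'uedued'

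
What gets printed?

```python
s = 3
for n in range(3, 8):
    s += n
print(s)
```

28

n=3: s = 3+3 = 6
n=4: s = 6+4 = 10
n=5: s = 10+5 = 15
n=6: s = 15+6 = 21
n=7: s = 21+7 = 28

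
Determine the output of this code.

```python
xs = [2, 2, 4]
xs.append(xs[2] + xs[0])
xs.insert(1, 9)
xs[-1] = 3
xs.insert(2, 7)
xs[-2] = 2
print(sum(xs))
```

append xs[2]+xs[0] = 4+2 = 6 → [2, 2, 4, 6]
insert 9 at 1 → [2, 9, 2, 4, 6]
xs[-1] = 3 → [2, 9, 2, 4, 3]
insert 7 at 2 → [2, 9, 7, 2, 4, 3]
xs[-2] = 2 → [2, 9, 7, 2, 2, 3]
sum = 25

25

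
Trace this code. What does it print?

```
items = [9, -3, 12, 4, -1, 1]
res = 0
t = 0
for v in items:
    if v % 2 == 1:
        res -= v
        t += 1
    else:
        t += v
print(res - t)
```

v=9: odd, res = 0-9 = -9; t=1
v=-3: odd, res = (-9)-(-3) = -6; t=2
v=12: not odd; t=14
v=4: not odd; t=18
v=-1: odd, res = (-6)-(-1) = -5; t=19
v=1: odd, res = (-5)-1 = -6; t=20
res-t = (-6)-20 = -26

-26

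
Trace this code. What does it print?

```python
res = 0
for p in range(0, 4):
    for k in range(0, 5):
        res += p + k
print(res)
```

70

p=0,k=0: res = 0+0 = 0
p=0,k=1: res = 0+1 = 1
p=0,k=2: res = 1+2 = 3
p=0,k=3: res = 3+3 = 6
p=0,k=4: res = 6+4 = 10
p=1,k=0: res = 10+1 = 11
p=1,k=1: res = 11+2 = 13
p=1,k=2: res = 13+3 = 16
p=1,k=3: res = 16+4 = 20
p=1,k=4: res = 20+5 = 25
p=2,k=0: res = 25+2 = 27
p=2,k=1: res = 27+3 = 30
p=2,k=2: res = 30+4 = 34
p=2,k=3: res = 34+5 = 39
p=2,k=4: res = 39+6 = 45
p=3,k=0: res = 45+3 = 48
p=3,k=1: res = 48+4 = 52
p=3,k=2: res = 52+5 = 57
p=3,k=3: res = 57+6 = 63
p=3,k=4: res = 63+7 = 70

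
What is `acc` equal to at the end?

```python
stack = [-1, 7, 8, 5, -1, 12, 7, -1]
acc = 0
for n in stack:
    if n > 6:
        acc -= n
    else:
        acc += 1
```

-30

n=-1: not >6, acc = 0+1 = 1
n=7: >6, acc = 1-7 = -6
n=8: >6, acc = (-6)-8 = -14
n=5: not >6, acc = (-14)+1 = -13
n=-1: not >6, acc = (-13)+1 = -12
n=12: >6, acc = (-12)-12 = -24
n=7: >6, acc = (-24)-7 = -31
n=-1: not >6, acc = (-31)+1 = -30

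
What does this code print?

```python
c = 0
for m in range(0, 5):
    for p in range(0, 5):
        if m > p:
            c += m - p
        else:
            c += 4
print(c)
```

m=0,p=0: not 0>0, c = 0+4 = 4
m=0,p=1: not 0>1, c = 4+4 = 8
m=0,p=2: not 0>2, c = 8+4 = 12
m=0,p=3: not 0>3, c = 12+4 = 16
m=0,p=4: not 0>4, c = 16+4 = 20
m=1,p=0: 1>0, c = 20+1 = 21
m=1,p=1: not 1>1, c = 21+4 = 25
m=1,p=2: not 1>2, c = 25+4 = 29
m=1,p=3: not 1>3, c = 29+4 = 33
m=1,p=4: not 1>4, c = 33+4 = 37
m=2,p=0: 2>0, c = 37+2 = 39
m=2,p=1: 2>1, c = 39+1 = 40
m=2,p=2: not 2>2, c = 40+4 = 44
m=2,p=3: not 2>3, c = 44+4 = 48
m=2,p=4: not 2>4, c = 48+4 = 52
m=3,p=0: 3>0, c = 52+3 = 55
m=3,p=1: 3>1, c = 55+2 = 57
m=3,p=2: 3>2, c = 57+1 = 58
m=3,p=3: not 3>3, c = 58+4 = 62
m=3,p=4: not 3>4, c = 62+4 = 66
m=4,p=0: 4>0, c = 66+4 = 70
m=4,p=1: 4>1, c = 70+3 = 73
m=4,p=2: 4>2, c = 73+2 = 75
m=4,p=3: 4>3, c = 75+1 = 76
m=4,p=4: not 4>4, c = 76+4 = 80

80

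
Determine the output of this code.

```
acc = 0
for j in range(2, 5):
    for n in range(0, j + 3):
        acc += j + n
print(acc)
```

102

j=2,n=0: acc = 0+2 = 2
j=2,n=1: acc = 2+3 = 5
j=2,n=2: acc = 5+4 = 9
j=2,n=3: acc = 9+5 = 14
j=2,n=4: acc = 14+6 = 20
j=3,n=0: acc = 20+3 = 23
j=3,n=1: acc = 23+4 = 27
j=3,n=2: acc = 27+5 = 32
j=3,n=3: acc = 32+6 = 38
j=3,n=4: acc = 38+7 = 45
j=3,n=5: acc = 45+8 = 53
j=4,n=0: acc = 53+4 = 57
j=4,n=1: acc = 57+5 = 62
j=4,n=2: acc = 62+6 = 68
j=4,n=3: acc = 68+7 = 75
j=4,n=4: acc = 75+8 = 83
j=4,n=5: acc = 83+9 = 92
j=4,n=6: acc = 92+10 = 102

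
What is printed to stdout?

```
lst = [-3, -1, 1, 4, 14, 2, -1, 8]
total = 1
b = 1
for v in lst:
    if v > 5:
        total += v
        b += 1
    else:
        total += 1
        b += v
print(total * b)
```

v=-3: not >5, total = 1+1 = 2; b=-2
v=-1: not >5, total = 2+1 = 3; b=-3
v=1: not >5, total = 3+1 = 4; b=-2
v=4: not >5, total = 4+1 = 5; b=2
v=14: >5, total = 5+14 = 19; b=3
v=2: not >5, total = 19+1 = 20; b=5
v=-1: not >5, total = 20+1 = 21; b=4
v=8: >5, total = 21+8 = 29; b=5
total*b = 29*5 = 145

145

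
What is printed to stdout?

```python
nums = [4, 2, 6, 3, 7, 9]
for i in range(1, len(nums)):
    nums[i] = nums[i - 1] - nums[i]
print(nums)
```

i=1: nums[1] = 4-2 = 2 → [4, 2, 6, 3, 7, 9]
i=2: nums[2] = 2-6 = -4 → [4, 2, -4, 3, 7, 9]
i=3: nums[3] = (-4)-3 = -7 → [4, 2, -4, -7, 7, 9]
i=4: nums[4] = (-7)-7 = -14 → [4, 2, -4, -7, -14, 9]
i=5: nums[5] = (-14)-9 = -23 → [4, 2, -4, -7, -14, -23]

[4, 2, -4, -7, -14, -23]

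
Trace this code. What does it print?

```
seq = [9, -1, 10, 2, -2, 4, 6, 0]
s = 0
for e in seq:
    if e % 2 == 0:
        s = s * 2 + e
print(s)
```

364

e=9: not even
e=-1: not even
e=10: even, s = 0*2+10 = 10
e=2: even, s = 10*2+2 = 22
e=-2: even, s = 22*2+(-2) = 42
e=4: even, s = 42*2+4 = 88
e=6: even, s = 88*2+6 = 182
e=0: even, s = 182*2+0 = 364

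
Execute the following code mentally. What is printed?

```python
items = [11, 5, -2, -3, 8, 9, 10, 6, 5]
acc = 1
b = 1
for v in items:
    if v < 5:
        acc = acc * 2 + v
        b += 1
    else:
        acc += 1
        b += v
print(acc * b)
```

570

v=11: not <5, acc = 1+1 = 2; b=12
v=5: not <5, acc = 2+1 = 3; b=17
v=-2: <5, acc = 3*2+(-2) = 4; b=18
v=-3: <5, acc = 4*2+(-3) = 5; b=19
v=8: not <5, acc = 5+1 = 6; b=27
v=9: not <5, acc = 6+1 = 7; b=36
v=10: not <5, acc = 7+1 = 8; b=46
v=6: not <5, acc = 8+1 = 9; b=52
v=5: not <5, acc = 9+1 = 10; b=57
acc*b = 10*57 = 570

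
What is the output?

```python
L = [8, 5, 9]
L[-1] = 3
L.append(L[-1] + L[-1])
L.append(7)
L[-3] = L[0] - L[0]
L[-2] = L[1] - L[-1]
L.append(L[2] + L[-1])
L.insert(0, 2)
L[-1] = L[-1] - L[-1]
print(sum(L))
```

L[-1] = 3 → [8, 5, 3]
append L[-1]+L[-1] = 3+3 = 6 → [8, 5, 3, 6]
append 7 → [8, 5, 3, 6, 7]
L[-3] = L[0]-L[0] = 8-8 = 0 → [8, 5, 0, 6, 7]
L[-2] = L[1]-L[-1] = 5-7 = -2 → [8, 5, 0, -2, 7]
append L[2]+L[-1] = 0+7 = 7 → [8, 5, 0, -2, 7, 7]
insert 2 at 0 → [2, 8, 5, 0, -2, 7, 7]
L[-1] = L[-1]-L[-1] = 7-7 = 0 → [2, 8, 5, 0, -2, 7, 0]
sum = 20

20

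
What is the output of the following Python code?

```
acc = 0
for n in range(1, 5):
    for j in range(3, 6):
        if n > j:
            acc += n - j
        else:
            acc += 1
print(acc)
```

12

n=1,j=3: not 1>3, acc = 0+1 = 1
n=1,j=4: not 1>4, acc = 1+1 = 2
n=1,j=5: not 1>5, acc = 2+1 = 3
n=2,j=3: not 2>3, acc = 3+1 = 4
n=2,j=4: not 2>4, acc = 4+1 = 5
n=2,j=5: not 2>5, acc = 5+1 = 6
n=3,j=3: not 3>3, acc = 6+1 = 7
n=3,j=4: not 3>4, acc = 7+1 = 8
n=3,j=5: not 3>5, acc = 8+1 = 9
n=4,j=3: 4>3, acc = 9+1 = 10
n=4,j=4: not 4>4, acc = 10+1 = 11
n=4,j=5: not 4>5, acc = 11+1 = 12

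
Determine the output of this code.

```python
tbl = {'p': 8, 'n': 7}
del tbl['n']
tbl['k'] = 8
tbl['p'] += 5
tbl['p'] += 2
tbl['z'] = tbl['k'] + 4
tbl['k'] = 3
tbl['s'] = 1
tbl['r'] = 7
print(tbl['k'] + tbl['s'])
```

del 'n' → {'p': 8}
tbl['k'] = 8 → {'p': 8, 'k': 8}
tbl['p'] = 8+5 = 13 → {'p': 13, 'k': 8}
tbl['p'] = 13+2 = 15 → {'p': 15, 'k': 8}
tbl['z'] = tbl['k']+4 = 12 → {'p': 15, 'k': 8, 'z': 12}
tbl['k'] = 3 → {'p': 15, 'k': 3, 'z': 12}
tbl['s'] = 1 → {'p': 15, 'k': 3, 'z': 12, 's': 1}
tbl['r'] = 7 → {'p': 15, 'k': 3, 'z': 12, 's': 1, 'r': 7}
tbl['k']+tbl['s'] = 3+1 = 4

4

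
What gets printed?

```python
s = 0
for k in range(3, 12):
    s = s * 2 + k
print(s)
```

k=3: s = 0*2+3 = 3
k=4: s = 3*2+4 = 10
k=5: s = 10*2+5 = 25
k=6: s = 25*2+6 = 56
k=7: s = 56*2+7 = 119
k=8: s = 119*2+8 = 246
k=9: s = 246*2+9 = 501
k=10: s = 501*2+10 = 1012
k=11: s = 1012*2+11 = 2035

2035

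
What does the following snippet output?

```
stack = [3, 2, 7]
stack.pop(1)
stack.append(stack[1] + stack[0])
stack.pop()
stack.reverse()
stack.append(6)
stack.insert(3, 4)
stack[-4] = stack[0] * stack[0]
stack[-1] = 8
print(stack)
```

pop(1) removes 2 → [3, 7]
append stack[1]+stack[0] = 7+3 = 10 → [3, 7, 10]
pop() removes 10 → [3, 7]
reverse → [7, 3]
append 6 → [7, 3, 6]
insert 4 at 3 → [7, 3, 6, 4]
stack[-4] = stack[0]*stack[0] = 7*7 = 49 → [49, 3, 6, 4]
stack[-1] = 8 → [49, 3, 6, 8]

[49, 3, 6, 8]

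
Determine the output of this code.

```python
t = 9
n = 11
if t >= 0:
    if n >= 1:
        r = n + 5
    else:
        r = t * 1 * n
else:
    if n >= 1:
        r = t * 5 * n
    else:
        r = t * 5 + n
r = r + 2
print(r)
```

18

t=9, n=11
t >= 0 is True; n >= 1 is True
→ r = n + 5 = 16
r = 16+2 = 18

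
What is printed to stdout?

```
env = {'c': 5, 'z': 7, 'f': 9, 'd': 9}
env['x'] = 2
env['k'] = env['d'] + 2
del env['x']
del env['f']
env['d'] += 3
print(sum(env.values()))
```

env['x'] = 2 → {'c': 5, 'z': 7, 'f': 9, 'd': 9, 'x': 2}
env['k'] = env['d']+2 = 11 → {'c': 5, 'z': 7, 'f': 9, 'd': 9, 'x': 2, 'k': 11}
del 'x' → {'c': 5, 'z': 7, 'f': 9, 'd': 9, 'k': 11}
del 'f' → {'c': 5, 'z': 7, 'd': 9, 'k': 11}
env['d'] = 9+3 = 12 → {'c': 5, 'z': 7, 'd': 12, 'k': 11}
sum of values = 35

35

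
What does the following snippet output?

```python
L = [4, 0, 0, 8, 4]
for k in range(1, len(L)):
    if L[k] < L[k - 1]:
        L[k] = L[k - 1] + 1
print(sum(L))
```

32

k=1: 0<4, L[1] = 4+1 = 5 → [4, 5, 0, 8, 4]
k=2: 0<5, L[2] = 5+1 = 6 → [4, 5, 6, 8, 4]
k=3: 8>=6, unchanged → [4, 5, 6, 8, 4]
k=4: 4<8, L[4] = 8+1 = 9 → [4, 5, 6, 8, 9]
sum = 32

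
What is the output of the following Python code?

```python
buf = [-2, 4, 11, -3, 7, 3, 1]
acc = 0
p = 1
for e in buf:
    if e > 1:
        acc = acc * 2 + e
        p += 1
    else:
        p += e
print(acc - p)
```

92

e=-2: not >1; p=-1
e=4: >1, acc = 0*2+4 = 4; p=0
e=11: >1, acc = 4*2+11 = 19; p=1
e=-3: not >1; p=-2
e=7: >1, acc = 19*2+7 = 45; p=-1
e=3: >1, acc = 45*2+3 = 93; p=0
e=1: not >1; p=1
acc-p = 93-1 = 92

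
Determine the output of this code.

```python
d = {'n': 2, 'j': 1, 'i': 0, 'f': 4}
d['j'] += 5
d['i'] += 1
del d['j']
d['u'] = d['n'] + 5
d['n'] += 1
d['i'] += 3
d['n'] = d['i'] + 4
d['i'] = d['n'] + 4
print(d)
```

{'n': 8, 'i': 12, 'f': 4, 'u': 7}

d['j'] = 1+5 = 6 → {'n': 2, 'j': 6, 'i': 0, 'f': 4}
d['i'] = 0+1 = 1 → {'n': 2, 'j': 6, 'i': 1, 'f': 4}
del 'j' → {'n': 2, 'i': 1, 'f': 4}
d['u'] = d['n']+5 = 7 → {'n': 2, 'i': 1, 'f': 4, 'u': 7}
d['n'] = 2+1 = 3 → {'n': 3, 'i': 1, 'f': 4, 'u': 7}
d['i'] = 1+3 = 4 → {'n': 3, 'i': 4, 'f': 4, 'u': 7}
d['n'] = d['i']+4 = 8 → {'n': 8, 'i': 4, 'f': 4, 'u': 7}
d['i'] = d['n']+4 = 12 → {'n': 8, 'i': 12, 'f': 4, 'u': 7}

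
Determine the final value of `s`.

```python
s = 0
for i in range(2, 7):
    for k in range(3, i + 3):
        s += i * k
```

445

i=2,k=3: s = 0+6 = 6
i=2,k=4: s = 6+8 = 14
i=3,k=3: s = 14+9 = 23
i=3,k=4: s = 23+12 = 35
i=3,k=5: s = 35+15 = 50
i=4,k=3: s = 50+12 = 62
i=4,k=4: s = 62+16 = 78
i=4,k=5: s = 78+20 = 98
i=4,k=6: s = 98+24 = 122
i=5,k=3: s = 122+15 = 137
i=5,k=4: s = 137+20 = 157
i=5,k=5: s = 157+25 = 182
i=5,k=6: s = 182+30 = 212
i=5,k=7: s = 212+35 = 247
i=6,k=3: s = 247+18 = 265
i=6,k=4: s = 265+24 = 289
i=6,k=5: s = 289+30 = 319
i=6,k=6: s = 319+36 = 355
i=6,k=7: s = 355+42 = 397
i=6,k=8: s = 397+48 = 445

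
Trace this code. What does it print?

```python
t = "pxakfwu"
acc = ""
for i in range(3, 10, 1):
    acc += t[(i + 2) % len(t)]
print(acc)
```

i=3: add t[5]='w' → 'w'
i=4: add t[6]='u' → 'wu'
i=5: add t[0]='p' → 'wup'
i=6: add t[1]='x' → 'wupx'
i=7: add t[2]='a' → 'wupxa'
i=8: add t[3]='k' → 'wupxak'
i=9: add t[4]='f' → 'wupxakf'

wupxakf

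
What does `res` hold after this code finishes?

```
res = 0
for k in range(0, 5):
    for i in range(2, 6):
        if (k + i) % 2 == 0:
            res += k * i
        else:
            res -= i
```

k=0,i=2: even sum, res = 0+0 = 0
k=0,i=3: odd sum, res = 0-3 = -3
k=0,i=4: even sum, res = (-3)+0 = -3
k=0,i=5: odd sum, res = (-3)-5 = -8
k=1,i=2: odd sum, res = (-8)-2 = -10
k=1,i=3: even sum, res = (-10)+3 = -7
k=1,i=4: odd sum, res = (-7)-4 = -11
k=1,i=5: even sum, res = (-11)+5 = -6
k=2,i=2: even sum, res = (-6)+4 = -2
k=2,i=3: odd sum, res = (-2)-3 = -5
k=2,i=4: even sum, res = (-5)+8 = 3
k=2,i=5: odd sum, res = 3-5 = -2
k=3,i=2: odd sum, res = (-2)-2 = -4
k=3,i=3: even sum, res = (-4)+9 = 5
k=3,i=4: odd sum, res = 5-4 = 1
k=3,i=5: even sum, res = 1+15 = 16
k=4,i=2: even sum, res = 16+8 = 24
k=4,i=3: odd sum, res = 24-3 = 21
k=4,i=4: even sum, res = 21+16 = 37
k=4,i=5: odd sum, res = 37-5 = 32

32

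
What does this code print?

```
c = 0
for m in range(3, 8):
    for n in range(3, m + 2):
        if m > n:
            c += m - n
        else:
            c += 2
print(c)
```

m=3,n=3: not 3>3, c = 0+2 = 2
m=3,n=4: not 3>4, c = 2+2 = 4
m=4,n=3: 4>3, c = 4+1 = 5
m=4,n=4: not 4>4, c = 5+2 = 7
m=4,n=5: not 4>5, c = 7+2 = 9
m=5,n=3: 5>3, c = 9+2 = 11
m=5,n=4: 5>4, c = 11+1 = 12
m=5,n=5: not 5>5, c = 12+2 = 14
m=5,n=6: not 5>6, c = 14+2 = 16
m=6,n=3: 6>3, c = 16+3 = 19
m=6,n=4: 6>4, c = 19+2 = 21
m=6,n=5: 6>5, c = 21+1 = 22
m=6,n=6: not 6>6, c = 22+2 = 24
m=6,n=7: not 6>7, c = 24+2 = 26
m=7,n=3: 7>3, c = 26+4 = 30
m=7,n=4: 7>4, c = 30+3 = 33
m=7,n=5: 7>5, c = 33+2 = 35
m=7,n=6: 7>6, c = 35+1 = 36
m=7,n=7: not 7>7, c = 36+2 = 38
m=7,n=8: not 7>8, c = 38+2 = 40

40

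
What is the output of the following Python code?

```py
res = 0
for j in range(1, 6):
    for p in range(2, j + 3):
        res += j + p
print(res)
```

j=1,p=2: res = 0+3 = 3
j=1,p=3: res = 3+4 = 7
j=2,p=2: res = 7+4 = 11
j=2,p=3: res = 11+5 = 16
j=2,p=4: res = 16+6 = 22
j=3,p=2: res = 22+5 = 27
j=3,p=3: res = 27+6 = 33
j=3,p=4: res = 33+7 = 40
j=3,p=5: res = 40+8 = 48
j=4,p=2: res = 48+6 = 54
j=4,p=3: res = 54+7 = 61
j=4,p=4: res = 61+8 = 69
j=4,p=5: res = 69+9 = 78
j=4,p=6: res = 78+10 = 88
j=5,p=2: res = 88+7 = 95
j=5,p=3: res = 95+8 = 103
j=5,p=4: res = 103+9 = 112
j=5,p=5: res = 112+10 = 122
j=5,p=6: res = 122+11 = 133
j=5,p=7: res = 133+12 = 145

145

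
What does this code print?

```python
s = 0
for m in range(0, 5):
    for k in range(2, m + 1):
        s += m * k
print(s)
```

55

m=2,k=2: s = 0+4 = 4
m=3,k=2: s = 4+6 = 10
m=3,k=3: s = 10+9 = 19
m=4,k=2: s = 19+8 = 27
m=4,k=3: s = 27+12 = 39
m=4,k=4: s = 39+16 = 55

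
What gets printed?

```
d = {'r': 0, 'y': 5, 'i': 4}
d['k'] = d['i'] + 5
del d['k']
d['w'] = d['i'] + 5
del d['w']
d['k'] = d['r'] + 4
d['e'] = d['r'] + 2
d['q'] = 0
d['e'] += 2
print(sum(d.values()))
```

17

d['k'] = d['i']+5 = 9 → {'r': 0, 'y': 5, 'i': 4, 'k': 9}
del 'k' → {'r': 0, 'y': 5, 'i': 4}
d['w'] = d['i']+5 = 9 → {'r': 0, 'y': 5, 'i': 4, 'w': 9}
del 'w' → {'r': 0, 'y': 5, 'i': 4}
d['k'] = d['r']+4 = 4 → {'r': 0, 'y': 5, 'i': 4, 'k': 4}
d['e'] = d['r']+2 = 2 → {'r': 0, 'y': 5, 'i': 4, 'k': 4, 'e': 2}
d['q'] = 0 → {'r': 0, 'y': 5, 'i': 4, 'k': 4, 'e': 2, 'q': 0}
d['e'] = 2+2 = 4 → {'r': 0, 'y': 5, 'i': 4, 'k': 4, 'e': 4, 'q': 0}
sum of values = 17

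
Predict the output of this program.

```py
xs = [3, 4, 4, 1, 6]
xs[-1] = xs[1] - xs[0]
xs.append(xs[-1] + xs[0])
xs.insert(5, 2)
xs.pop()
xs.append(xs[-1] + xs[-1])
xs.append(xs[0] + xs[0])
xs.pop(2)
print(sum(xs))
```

21

xs[-1] = xs[1]-xs[0] = 4-3 = 1 → [3, 4, 4, 1, 1]
append xs[-1]+xs[0] = 1+3 = 4 → [3, 4, 4, 1, 1, 4]
insert 2 at 5 → [3, 4, 4, 1, 1, 2, 4]
pop() removes 4 → [3, 4, 4, 1, 1, 2]
append xs[-1]+xs[-1] = 2+2 = 4 → [3, 4, 4, 1, 1, 2, 4]
append xs[0]+xs[0] = 3+3 = 6 → [3, 4, 4, 1, 1, 2, 4, 6]
pop(2) removes 4 → [3, 4, 1, 1, 2, 4, 6]
sum = 21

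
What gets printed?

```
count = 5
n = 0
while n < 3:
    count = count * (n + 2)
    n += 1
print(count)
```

120

n=0: count = 5*2 = 10
n=1: count = 10*3 = 30
n=2: count = 30*4 = 120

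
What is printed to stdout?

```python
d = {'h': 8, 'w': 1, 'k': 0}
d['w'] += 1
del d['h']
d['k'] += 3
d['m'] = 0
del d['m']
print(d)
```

d['w'] = 1+1 = 2 → {'h': 8, 'w': 2, 'k': 0}
del 'h' → {'w': 2, 'k': 0}
d['k'] = 0+3 = 3 → {'w': 2, 'k': 3}
d['m'] = 0 → {'w': 2, 'k': 3, 'm': 0}
del 'm' → {'w': 2, 'k': 3}

{'w': 2, 'k': 3}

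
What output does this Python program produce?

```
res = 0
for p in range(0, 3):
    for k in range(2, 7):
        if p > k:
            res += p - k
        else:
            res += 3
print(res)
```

p=0,k=2: not 0>2, res = 0+3 = 3
p=0,k=3: not 0>3, res = 3+3 = 6
p=0,k=4: not 0>4, res = 6+3 = 9
p=0,k=5: not 0>5, res = 9+3 = 12
p=0,k=6: not 0>6, res = 12+3 = 15
p=1,k=2: not 1>2, res = 15+3 = 18
p=1,k=3: not 1>3, res = 18+3 = 21
p=1,k=4: not 1>4, res = 21+3 = 24
p=1,k=5: not 1>5, res = 24+3 = 27
p=1,k=6: not 1>6, res = 27+3 = 30
p=2,k=2: not 2>2, res = 30+3 = 33
p=2,k=3: not 2>3, res = 33+3 = 36
p=2,k=4: not 2>4, res = 36+3 = 39
p=2,k=5: not 2>5, res = 39+3 = 42
p=2,k=6: not 2>6, res = 42+3 = 45

45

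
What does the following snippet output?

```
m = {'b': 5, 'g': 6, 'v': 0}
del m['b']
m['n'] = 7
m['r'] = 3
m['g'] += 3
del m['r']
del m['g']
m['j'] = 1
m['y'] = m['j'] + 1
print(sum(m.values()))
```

10

del 'b' → {'g': 6, 'v': 0}
m['n'] = 7 → {'g': 6, 'v': 0, 'n': 7}
m['r'] = 3 → {'g': 6, 'v': 0, 'n': 7, 'r': 3}
m['g'] = 6+3 = 9 → {'g': 9, 'v': 0, 'n': 7, 'r': 3}
del 'r' → {'g': 9, 'v': 0, 'n': 7}
del 'g' → {'v': 0, 'n': 7}
m['j'] = 1 → {'v': 0, 'n': 7, 'j': 1}
m['y'] = m['j']+1 = 2 → {'v': 0, 'n': 7, 'j': 1, 'y': 2}
sum of values = 10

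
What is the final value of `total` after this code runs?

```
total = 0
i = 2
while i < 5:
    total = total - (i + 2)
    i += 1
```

-15

i=2: total = 0-4 = -4
i=3: total = (-4)-5 = -9
i=4: total = (-9)-6 = -15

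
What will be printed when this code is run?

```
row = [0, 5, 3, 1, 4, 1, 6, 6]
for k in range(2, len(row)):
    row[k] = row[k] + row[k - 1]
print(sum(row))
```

k=2: row[2] = 3+5 = 8 → [0, 5, 8, 1, 4, 1, 6, 6]
k=3: row[3] = 1+8 = 9 → [0, 5, 8, 9, 4, 1, 6, 6]
k=4: row[4] = 4+9 = 13 → [0, 5, 8, 9, 13, 1, 6, 6]
k=5: row[5] = 1+13 = 14 → [0, 5, 8, 9, 13, 14, 6, 6]
k=6: row[6] = 6+14 = 20 → [0, 5, 8, 9, 13, 14, 20, 6]
k=7: row[7] = 6+20 = 26 → [0, 5, 8, 9, 13, 14, 20, 26]
sum = 95

95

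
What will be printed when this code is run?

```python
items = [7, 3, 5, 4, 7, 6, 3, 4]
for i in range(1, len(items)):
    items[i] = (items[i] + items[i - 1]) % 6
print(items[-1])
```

i=1: items[1] = (3+7)%6 = 4 → [7, 4, 5, 4, 7, 6, 3, 4]
i=2: items[2] = (5+4)%6 = 3 → [7, 4, 3, 4, 7, 6, 3, 4]
i=3: items[3] = (4+3)%6 = 1 → [7, 4, 3, 1, 7, 6, 3, 4]
i=4: items[4] = (7+1)%6 = 2 → [7, 4, 3, 1, 2, 6, 3, 4]
i=5: items[5] = (6+2)%6 = 2 → [7, 4, 3, 1, 2, 2, 3, 4]
i=6: items[6] = (3+2)%6 = 5 → [7, 4, 3, 1, 2, 2, 5, 4]
i=7: items[7] = (4+5)%6 = 3 → [7, 4, 3, 1, 2, 2, 5, 3]

3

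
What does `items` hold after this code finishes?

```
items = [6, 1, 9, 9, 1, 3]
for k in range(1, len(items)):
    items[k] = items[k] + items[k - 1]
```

[6, 7, 16, 25, 26, 29]

k=1: items[1] = 1+6 = 7 → [6, 7, 9, 9, 1, 3]
k=2: items[2] = 9+7 = 16 → [6, 7, 16, 9, 1, 3]
k=3: items[3] = 9+16 = 25 → [6, 7, 16, 25, 1, 3]
k=4: items[4] = 1+25 = 26 → [6, 7, 16, 25, 26, 3]
k=5: items[5] = 3+26 = 29 → [6, 7, 16, 25, 26, 29]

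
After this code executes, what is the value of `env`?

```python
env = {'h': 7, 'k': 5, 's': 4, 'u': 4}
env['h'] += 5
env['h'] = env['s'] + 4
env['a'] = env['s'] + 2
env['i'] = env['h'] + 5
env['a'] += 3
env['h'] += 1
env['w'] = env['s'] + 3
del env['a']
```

env['h'] = 7+5 = 12 → {'h': 12, 'k': 5, 's': 4, 'u': 4}
env['h'] = env['s']+4 = 8 → {'h': 8, 'k': 5, 's': 4, 'u': 4}
env['a'] = env['s']+2 = 6 → {'h': 8, 'k': 5, 's': 4, 'u': 4, 'a': 6}
env['i'] = env['h']+5 = 13 → {'h': 8, 'k': 5, 's': 4, 'u': 4, 'a': 6, 'i': 13}
env['a'] = 6+3 = 9 → {'h': 8, 'k': 5, 's': 4, 'u': 4, 'a': 9, 'i': 13}
env['h'] = 8+1 = 9 → {'h': 9, 'k': 5, 's': 4, 'u': 4, 'a': 9, 'i': 13}
env['w'] = env['s']+3 = 7 → {'h': 9, 'k': 5, 's': 4, 'u': 4, 'a': 9, 'i': 13, 'w': 7}
del 'a' → {'h': 9, 'k': 5, 's': 4, 'u': 4, 'i': 13, 'w': 7}

{'h': 9, 'k': 5, 's': 4, 'u': 4, 'i': 13, 'w': 7}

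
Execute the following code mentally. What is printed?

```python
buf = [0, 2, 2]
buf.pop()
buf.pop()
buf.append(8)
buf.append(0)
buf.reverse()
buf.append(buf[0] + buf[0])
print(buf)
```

[0, 8, 0, 0]

pop() removes 2 → [0, 2]
pop() removes 2 → [0]
append 8 → [0, 8]
append 0 → [0, 8, 0]
reverse → [0, 8, 0]
append buf[0]+buf[0] = 0+0 = 0 → [0, 8, 0, 0]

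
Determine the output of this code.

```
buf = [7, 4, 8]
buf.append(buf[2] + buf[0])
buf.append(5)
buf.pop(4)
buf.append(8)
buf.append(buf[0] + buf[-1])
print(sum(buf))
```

57

append buf[2]+buf[0] = 8+7 = 15 → [7, 4, 8, 15]
append 5 → [7, 4, 8, 15, 5]
pop(4) removes 5 → [7, 4, 8, 15]
append 8 → [7, 4, 8, 15, 8]
append buf[0]+buf[-1] = 7+8 = 15 → [7, 4, 8, 15, 8, 15]
sum = 57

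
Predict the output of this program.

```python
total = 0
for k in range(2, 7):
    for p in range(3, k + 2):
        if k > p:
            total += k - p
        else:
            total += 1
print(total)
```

k=2,p=3: not 2>3, total = 0+1 = 1
k=3,p=3: not 3>3, total = 1+1 = 2
k=3,p=4: not 3>4, total = 2+1 = 3
k=4,p=3: 4>3, total = 3+1 = 4
k=4,p=4: not 4>4, total = 4+1 = 5
k=4,p=5: not 4>5, total = 5+1 = 6
k=5,p=3: 5>3, total = 6+2 = 8
k=5,p=4: 5>4, total = 8+1 = 9
k=5,p=5: not 5>5, total = 9+1 = 10
k=5,p=6: not 5>6, total = 10+1 = 11
k=6,p=3: 6>3, total = 11+3 = 14
k=6,p=4: 6>4, total = 14+2 = 16
k=6,p=5: 6>5, total = 16+1 = 17
k=6,p=6: not 6>6, total = 17+1 = 18
k=6,p=7: not 6>7, total = 18+1 = 19

19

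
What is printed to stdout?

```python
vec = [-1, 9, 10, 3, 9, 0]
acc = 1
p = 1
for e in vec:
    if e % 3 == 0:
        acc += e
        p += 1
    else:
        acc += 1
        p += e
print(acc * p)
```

e=-1: not %3==0, acc = 1+1 = 2; p=0
e=9: %3==0, acc = 2+9 = 11; p=1
e=10: not %3==0, acc = 11+1 = 12; p=11
e=3: %3==0, acc = 12+3 = 15; p=12
e=9: %3==0, acc = 15+9 = 24; p=13
e=0: %3==0, acc = 24+0 = 24; p=14
acc*p = 24*14 = 336

336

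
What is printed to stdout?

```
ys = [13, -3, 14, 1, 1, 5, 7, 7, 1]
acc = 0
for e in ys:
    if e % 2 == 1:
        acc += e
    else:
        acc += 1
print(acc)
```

33

e=13: odd, acc = 0+13 = 13
e=-3: odd, acc = 13+(-3) = 10
e=14: not odd, acc = 10+1 = 11
e=1: odd, acc = 11+1 = 12
e=1: odd, acc = 12+1 = 13
e=5: odd, acc = 13+5 = 18
e=7: odd, acc = 18+7 = 25
e=7: odd, acc = 25+7 = 32
e=1: odd, acc = 32+1 = 33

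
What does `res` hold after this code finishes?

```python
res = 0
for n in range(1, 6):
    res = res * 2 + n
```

57

n=1: res = 0*2+1 = 1
n=2: res = 1*2+2 = 4
n=3: res = 4*2+3 = 11
n=4: res = 11*2+4 = 26
n=5: res = 26*2+5 = 57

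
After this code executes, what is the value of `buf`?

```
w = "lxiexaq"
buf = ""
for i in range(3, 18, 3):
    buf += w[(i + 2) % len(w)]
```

'axxle'

i=3: add w[5]='a' → 'a'
i=6: add w[1]='x' → 'ax'
i=9: add w[4]='x' → 'axx'
i=12: add w[0]='l' → 'axxl'
i=15: add w[3]='e' → 'axxle'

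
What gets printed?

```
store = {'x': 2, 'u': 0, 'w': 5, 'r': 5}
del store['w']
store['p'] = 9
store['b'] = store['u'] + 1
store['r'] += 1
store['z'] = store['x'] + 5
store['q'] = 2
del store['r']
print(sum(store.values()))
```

21

del 'w' → {'x': 2, 'u': 0, 'r': 5}
store['p'] = 9 → {'x': 2, 'u': 0, 'r': 5, 'p': 9}
store['b'] = store['u']+1 = 1 → {'x': 2, 'u': 0, 'r': 5, 'p': 9, 'b': 1}
store['r'] = 5+1 = 6 → {'x': 2, 'u': 0, 'r': 6, 'p': 9, 'b': 1}
store['z'] = store['x']+5 = 7 → {'x': 2, 'u': 0, 'r': 6, 'p': 9, 'b': 1, 'z': 7}
store['q'] = 2 → {'x': 2, 'u': 0, 'r': 6, 'p': 9, 'b': 1, 'z': 7, 'q': 2}
del 'r' → {'x': 2, 'u': 0, 'p': 9, 'b': 1, 'z': 7, 'q': 2}
sum of values = 21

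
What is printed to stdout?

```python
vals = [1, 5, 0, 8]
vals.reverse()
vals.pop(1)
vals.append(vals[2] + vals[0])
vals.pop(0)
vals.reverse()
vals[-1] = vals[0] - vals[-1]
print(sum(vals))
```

14

reverse → [8, 0, 5, 1]
pop(1) removes 0 → [8, 5, 1]
append vals[2]+vals[0] = 1+8 = 9 → [8, 5, 1, 9]
pop(0) removes 8 → [5, 1, 9]
reverse → [9, 1, 5]
vals[-1] = vals[0]-vals[-1] = 9-5 = 4 → [9, 1, 4]
sum = 14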